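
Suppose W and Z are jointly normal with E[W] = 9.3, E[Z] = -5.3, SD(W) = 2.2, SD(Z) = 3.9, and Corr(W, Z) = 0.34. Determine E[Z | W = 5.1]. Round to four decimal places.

For a bivariate normal, E[Z | W=x] = μ_Z + ρ·(σ_Z/σ_W)·(x − μ_W).
E[Z | W=5.1] = -5.3 + (0.34)·(3.9/2.2)·(5.1 − (9.3)) = -5.3 + (0.60273)·(-4.2) = -7.8315.

-7.8315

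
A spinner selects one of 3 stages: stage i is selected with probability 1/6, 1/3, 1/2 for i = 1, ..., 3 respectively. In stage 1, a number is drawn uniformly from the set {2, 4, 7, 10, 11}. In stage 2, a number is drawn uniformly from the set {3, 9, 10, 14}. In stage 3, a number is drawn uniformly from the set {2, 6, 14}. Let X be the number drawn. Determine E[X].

39/5

E[X | stage 1] = (2+4+7+10+11)/5 = 34/5.
E[X | stage 2] = (3+9+10+14)/4 = 9.
E[X | stage 3] = (2+6+14)/3 = 22/3.
E[X] = (1/6)·(34/5) + (1/3)·(9) + (1/2)·(22/3) = 39/5.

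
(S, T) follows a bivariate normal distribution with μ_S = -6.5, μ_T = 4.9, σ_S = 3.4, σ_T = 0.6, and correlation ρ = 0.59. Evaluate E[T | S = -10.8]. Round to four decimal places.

4.4523

For a bivariate normal, E[T | S=x] = μ_T + ρ·(σ_T/σ_S)·(x − μ_S).
E[T | S=-10.8] = 4.9 + (0.59)·(0.6/3.4)·(-10.8 − (-6.5)) = 4.9 + (0.10412)·(-4.3) = 4.4523.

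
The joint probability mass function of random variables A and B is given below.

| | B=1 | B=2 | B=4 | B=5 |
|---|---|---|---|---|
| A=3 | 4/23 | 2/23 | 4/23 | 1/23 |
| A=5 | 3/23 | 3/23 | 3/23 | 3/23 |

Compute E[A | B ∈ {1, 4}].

27/7

P(B ∈ {1, 4}) = 14/23.
Summing A·P(A=x,B=y) over the conditioning event gives 54/23.
E[A | B ∈ {1, 4}] = (54/23) / (14/23) = 27/7.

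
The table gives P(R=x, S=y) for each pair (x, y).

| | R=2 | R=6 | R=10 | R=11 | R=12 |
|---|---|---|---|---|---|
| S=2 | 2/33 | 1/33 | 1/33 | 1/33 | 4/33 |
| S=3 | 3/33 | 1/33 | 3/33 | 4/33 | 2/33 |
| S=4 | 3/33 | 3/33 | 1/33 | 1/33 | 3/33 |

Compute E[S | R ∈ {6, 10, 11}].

25/8

P(R ∈ {6, 10, 11}) = 16/33.
Summing S·P(R=x,S=y) over the conditioning event gives 50/33.
E[S | R ∈ {6, 10, 11}] = (50/33) / (16/33) = 25/8.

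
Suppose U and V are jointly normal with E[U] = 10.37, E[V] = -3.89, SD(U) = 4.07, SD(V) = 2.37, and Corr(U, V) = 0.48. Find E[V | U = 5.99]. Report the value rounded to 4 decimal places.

-5.1142

E[V | U=x] = μ_V + ρ(σ_V/σ_U)(x − μ_U) for jointly normal variables.
E[V | U=5.99] = -3.89 + (0.48)·(2.37/4.07)·(5.99 − (10.37)) = -3.89 + (0.279509)·(-4.38) = -5.1142.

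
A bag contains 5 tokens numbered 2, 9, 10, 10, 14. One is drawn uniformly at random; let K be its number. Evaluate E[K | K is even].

9

P(K is even) = 4/5.
Σ over the event: 2·1/5 + 10·2/5 + 14·1/5 = 36/5.
E[K | K is even] = (36/5) / (4/5) = 9.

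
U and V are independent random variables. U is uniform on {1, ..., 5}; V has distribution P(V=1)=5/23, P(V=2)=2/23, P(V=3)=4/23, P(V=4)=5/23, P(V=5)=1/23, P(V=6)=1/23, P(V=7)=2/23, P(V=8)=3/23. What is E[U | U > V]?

155/39

P(U > V) = 39/115.
Summing U·P(x,y) over outcomes with U > V gives 31/23.
E[U | U > V] = (31/23) / (39/115) = 155/39.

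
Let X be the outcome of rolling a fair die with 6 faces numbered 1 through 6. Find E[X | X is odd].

3

Given X is odd, X is equally likely to be any of {1, 3, 5}.
E[X | X is odd] = (1 + 3 + 5) / 3 = 3.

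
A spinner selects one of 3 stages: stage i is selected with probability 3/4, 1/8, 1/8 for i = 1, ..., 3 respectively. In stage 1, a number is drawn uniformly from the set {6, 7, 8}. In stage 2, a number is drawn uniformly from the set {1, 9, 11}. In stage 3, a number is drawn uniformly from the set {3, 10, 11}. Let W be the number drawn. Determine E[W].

57/8

E[W | stage 1] = (6+7+8)/3 = 7.
E[W | stage 2] = (1+9+11)/3 = 7.
E[W | stage 3] = (3+10+11)/3 = 8.
E[W] = (3/4)·(7) + (1/8)·(7) + (1/8)·(8) = 57/8.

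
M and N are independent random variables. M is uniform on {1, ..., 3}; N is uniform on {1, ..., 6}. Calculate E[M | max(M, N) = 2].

Outcomes with max(M, N) = 2: (1,2), (2,1), (2,2), each with probability 1/18.
E[M | max(M, N) = 2] = (1 + 2 + 2) / 3 = 5/3.

5/3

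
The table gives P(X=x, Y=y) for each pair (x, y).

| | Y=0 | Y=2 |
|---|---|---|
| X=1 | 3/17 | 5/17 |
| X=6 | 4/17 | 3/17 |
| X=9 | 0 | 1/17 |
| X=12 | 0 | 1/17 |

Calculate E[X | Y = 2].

P(Y = 2) = 10/17.
Σ X·P over the event = 1·(5/17) + 6·(3/17) + 9·(1/17) + 12·(1/17) = 44/17.
E[X | Y = 2] = (44/17) / (10/17) = 22/5.

22/5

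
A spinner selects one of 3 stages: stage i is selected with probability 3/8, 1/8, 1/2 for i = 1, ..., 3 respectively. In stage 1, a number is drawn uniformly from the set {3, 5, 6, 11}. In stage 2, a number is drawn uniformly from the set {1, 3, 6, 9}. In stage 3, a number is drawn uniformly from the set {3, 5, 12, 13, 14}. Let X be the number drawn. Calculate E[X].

611/80

E[X | stage 1] = (3+5+6+11)/4 = 25/4.
E[X | stage 2] = (1+3+6+9)/4 = 19/4.
E[X | stage 3] = (3+5+12+13+14)/5 = 47/5.
E[X] = (3/8)·(25/4) + (1/8)·(19/4) + (1/2)·(47/5) = 611/80.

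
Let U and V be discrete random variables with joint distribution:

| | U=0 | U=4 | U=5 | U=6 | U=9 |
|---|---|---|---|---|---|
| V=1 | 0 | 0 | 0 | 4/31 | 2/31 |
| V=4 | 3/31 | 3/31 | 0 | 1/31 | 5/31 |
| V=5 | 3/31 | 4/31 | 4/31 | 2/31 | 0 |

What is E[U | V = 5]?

P(V = 5) = 13/31.
Σ U·P over the event = 0·(3/31) + 4·(4/31) + 5·(4/31) + 6·(2/31) = 48/31.
E[U | V = 5] = (48/31) / (13/31) = 48/13.

48/13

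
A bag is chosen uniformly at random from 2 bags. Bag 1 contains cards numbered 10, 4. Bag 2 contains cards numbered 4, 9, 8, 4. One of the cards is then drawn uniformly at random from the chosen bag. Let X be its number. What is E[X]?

E[X | bag 1] = (10+4)/2 = 7.
E[X | bag 2] = (4+9+8+4)/4 = 25/4.
By the law of total expectation,
E[X] = (1/2)·(7) + (1/2)·(25/4) = 53/8.

53/8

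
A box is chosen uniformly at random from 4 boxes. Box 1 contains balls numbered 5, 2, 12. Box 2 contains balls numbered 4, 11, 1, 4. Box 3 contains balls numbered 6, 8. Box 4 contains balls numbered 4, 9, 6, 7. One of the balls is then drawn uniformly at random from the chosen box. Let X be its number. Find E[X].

149/24

E[X | box 1] = (5+2+12)/3 = 19/3.
E[X | box 2] = (4+11+1+4)/4 = 5.
E[X | box 3] = (6+8)/2 = 7.
E[X | box 4] = (4+9+6+7)/4 = 13/2.
By the law of total expectation,
E[X] = (1/4)·(19/3) + (1/4)·(5) + (1/4)·(7) + (1/4)·(13/2) = 149/24.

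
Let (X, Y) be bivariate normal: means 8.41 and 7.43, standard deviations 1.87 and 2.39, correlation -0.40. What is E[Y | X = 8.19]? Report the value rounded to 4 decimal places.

7.5425

The regression of Y on X has slope ρ·σ_Y/σ_X and passes through (μ_X, μ_Y).
E[Y | X=8.19] = 7.43 + (-0.40)·(2.39/1.87)·(8.19 − (8.41)) = 7.43 + (-0.51123)·(-0.22) = 7.5425.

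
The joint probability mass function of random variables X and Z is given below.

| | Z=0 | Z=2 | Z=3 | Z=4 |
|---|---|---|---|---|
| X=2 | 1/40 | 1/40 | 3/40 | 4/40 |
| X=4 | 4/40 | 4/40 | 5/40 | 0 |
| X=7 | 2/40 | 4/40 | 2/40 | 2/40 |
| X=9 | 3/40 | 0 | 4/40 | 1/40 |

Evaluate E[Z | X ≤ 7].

9/4

P(X ≤ 7) = 4/5.
Summing Z·P(X=x,Z=y) over the conditioning event gives 9/5.
E[Z | X ≤ 7] = (9/5) / (4/5) = 9/4.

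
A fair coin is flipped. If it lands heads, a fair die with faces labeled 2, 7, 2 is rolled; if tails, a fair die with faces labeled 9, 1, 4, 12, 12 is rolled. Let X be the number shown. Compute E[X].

E[X | heads] = (2+7+2)/3 = 11/3.
E[X | tails] = (9+1+4+12+12)/5 = 38/5.
By the law of total expectation,
E[X] = (1/2)·(11/3) + (1/2)·(38/5) = 169/30.

169/30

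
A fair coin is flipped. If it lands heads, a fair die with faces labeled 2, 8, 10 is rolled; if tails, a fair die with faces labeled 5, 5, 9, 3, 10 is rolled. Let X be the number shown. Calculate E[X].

98/15

E[X | heads] = (2+8+10)/3 = 20/3.
E[X | tails] = (5+5+9+3+10)/5 = 32/5.
By the law of total expectation,
E[X] = (1/2)·(20/3) + (1/2)·(32/5) = 98/15.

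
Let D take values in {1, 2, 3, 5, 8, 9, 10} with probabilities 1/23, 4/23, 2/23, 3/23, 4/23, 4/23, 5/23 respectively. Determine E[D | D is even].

90/13

P(D is even) = 13/23.
Σ over the event: 2·4/23 + 8·4/23 + 10·5/23 = 90/23.
E[D | D is even] = (90/23) / (13/23) = 90/13.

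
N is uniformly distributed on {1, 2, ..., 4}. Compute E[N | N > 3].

Given N > 3, N is equally likely to be any of {4}.
E[N | N > 3] = (4) / 1 = 4.

4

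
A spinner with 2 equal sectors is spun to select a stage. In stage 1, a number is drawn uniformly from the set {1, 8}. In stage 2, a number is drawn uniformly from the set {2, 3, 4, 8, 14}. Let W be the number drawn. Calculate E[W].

107/20

E[W | stage 1] = (1+8)/2 = 9/2.
E[W | stage 2] = (2+3+4+8+14)/5 = 31/5.
E[W] = (1/2)·(9/2) + (1/2)·(31/5) = 107/20.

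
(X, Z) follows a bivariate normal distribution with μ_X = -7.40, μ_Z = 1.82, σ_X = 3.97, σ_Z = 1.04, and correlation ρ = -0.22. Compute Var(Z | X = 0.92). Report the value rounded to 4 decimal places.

1.0293

For a bivariate normal, Var(Z | X=x) = σ_Z²(1 − ρ²).
Var(Z | X=0.92) = (1.04)²·(1 − (-0.22)²) = 1.0816·0.9516 = 1.0293.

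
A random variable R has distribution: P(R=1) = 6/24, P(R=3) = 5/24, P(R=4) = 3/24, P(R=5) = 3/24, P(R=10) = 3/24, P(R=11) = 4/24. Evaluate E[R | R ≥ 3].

58/9

P(R ≥ 3) = 3/4.
Σ over the event: 3·5/24 + 4·1/8 + 5·1/8 + 10·1/8 + 11·1/6 = 29/6.
E[R | R ≥ 3] = (29/6) / (3/4) = 58/9.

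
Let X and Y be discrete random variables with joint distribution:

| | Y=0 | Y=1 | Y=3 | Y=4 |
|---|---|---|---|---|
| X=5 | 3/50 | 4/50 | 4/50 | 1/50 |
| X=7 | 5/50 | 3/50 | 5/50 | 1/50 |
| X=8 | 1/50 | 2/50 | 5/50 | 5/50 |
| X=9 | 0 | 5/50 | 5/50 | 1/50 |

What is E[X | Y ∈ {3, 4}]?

67/9

P(Y ∈ {3, 4}) = 27/50.
Summing X·P(X=x,Y=y) over the conditioning event gives 201/50.
E[X | Y ∈ {3, 4}] = (201/50) / (27/50) = 67/9.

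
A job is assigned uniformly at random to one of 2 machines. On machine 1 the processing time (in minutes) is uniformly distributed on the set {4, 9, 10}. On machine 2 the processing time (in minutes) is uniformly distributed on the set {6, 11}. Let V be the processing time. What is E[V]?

97/12

E[V | machine 1] = (4+9+10)/3 = 23/3.
E[V | machine 2] = (6+11)/2 = 17/2.
By the law of total expectation,
E[V] = (1/2)·(23/3) + (1/2)·(17/2) = 97/12.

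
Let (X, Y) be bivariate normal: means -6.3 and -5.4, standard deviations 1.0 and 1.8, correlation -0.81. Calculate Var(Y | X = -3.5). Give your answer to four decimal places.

For a bivariate normal, Var(Y | X=x) = σ_Y²(1 − ρ²).
Var(Y | X=-3.5) = (1.8)²·(1 − (-0.81)²) = 3.24·0.3439 = 1.1142.

1.1142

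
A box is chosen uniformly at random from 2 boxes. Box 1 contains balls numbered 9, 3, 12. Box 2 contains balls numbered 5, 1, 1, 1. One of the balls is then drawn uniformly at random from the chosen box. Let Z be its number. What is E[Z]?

5

E[Z | box 1] = (9+3+12)/3 = 8.
E[Z | box 2] = (5+1+1+1)/4 = 2.
By the law of total expectation,
E[Z] = (1/2)·(8) + (1/2)·(2) = 5.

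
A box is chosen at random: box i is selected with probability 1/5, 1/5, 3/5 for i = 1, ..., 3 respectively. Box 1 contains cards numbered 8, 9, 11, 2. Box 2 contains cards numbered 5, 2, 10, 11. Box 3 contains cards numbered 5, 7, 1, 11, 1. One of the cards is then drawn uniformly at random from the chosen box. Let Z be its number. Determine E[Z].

E[Z | box 1] = (8+9+11+2)/4 = 15/2.
E[Z | box 2] = (5+2+10+11)/4 = 7.
E[Z | box 3] = (5+7+1+11+1)/5 = 5.
E[Z] = (1/5)·(15/2) + (1/5)·(7) + (3/5)·(5) = 59/10.

59/10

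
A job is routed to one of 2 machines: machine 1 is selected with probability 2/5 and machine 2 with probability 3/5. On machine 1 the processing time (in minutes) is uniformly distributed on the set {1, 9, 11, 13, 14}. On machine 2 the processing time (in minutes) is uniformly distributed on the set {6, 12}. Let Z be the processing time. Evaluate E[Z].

E[Z | machine 1] = (1+9+11+13+14)/5 = 48/5.
E[Z | machine 2] = (6+12)/2 = 9.
By the law of total expectation,
E[Z] = (2/5)·(48/5) + (3/5)·(9) = 231/25.

231/25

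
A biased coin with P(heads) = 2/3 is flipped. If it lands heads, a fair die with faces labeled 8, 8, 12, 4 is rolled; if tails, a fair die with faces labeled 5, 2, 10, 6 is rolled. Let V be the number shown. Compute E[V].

29/4

E[V | heads] = (8+8+12+4)/4 = 8.
E[V | tails] = (5+2+10+6)/4 = 23/4.
E[V] = (2/3)·(8) + (1/3)·(23/4) = 29/4.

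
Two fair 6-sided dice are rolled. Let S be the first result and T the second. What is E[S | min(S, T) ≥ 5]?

11/2

Outcomes with min(S, T) ≥ 5: (5,5), (5,6), (6,5), (6,6), each with probability 1/36.
E[S | min(S, T) ≥ 5] = (5 + 5 + 6 + 6) / 4 = 11/2.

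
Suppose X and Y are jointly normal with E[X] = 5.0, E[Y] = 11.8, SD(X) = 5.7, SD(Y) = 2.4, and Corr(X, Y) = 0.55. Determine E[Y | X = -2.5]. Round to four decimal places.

10.0632

E[Y | X=x] = μ_Y + ρ(σ_Y/σ_X)(x − μ_X) for jointly normal variables.
E[Y | X=-2.5] = 11.8 + (0.55)·(2.4/5.7)·(-2.5 − (5.0)) = 11.8 + (0.23158)·(-7.5) = 10.0632.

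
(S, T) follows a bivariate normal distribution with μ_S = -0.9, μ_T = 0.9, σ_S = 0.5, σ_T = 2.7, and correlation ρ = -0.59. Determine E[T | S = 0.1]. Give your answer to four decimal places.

-2.2860

E[T | S=x] = μ_T + ρ(σ_T/σ_S)(x − μ_S) for jointly normal variables.
E[T | S=0.1] = 0.9 + (-0.59)·(2.7/0.5)·(0.1 − (-0.9)) = 0.9 + (-3.186)·(1) = -2.2860.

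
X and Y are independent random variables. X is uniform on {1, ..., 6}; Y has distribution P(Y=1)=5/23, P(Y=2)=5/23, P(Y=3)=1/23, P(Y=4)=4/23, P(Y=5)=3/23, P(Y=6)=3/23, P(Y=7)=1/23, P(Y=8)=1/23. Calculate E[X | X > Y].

P(X > Y) = 59/138.
Summing X·P(x,y) over outcomes with X > Y gives 89/46.
E[X | X > Y] = (89/46) / (59/138) = 267/59.

267/59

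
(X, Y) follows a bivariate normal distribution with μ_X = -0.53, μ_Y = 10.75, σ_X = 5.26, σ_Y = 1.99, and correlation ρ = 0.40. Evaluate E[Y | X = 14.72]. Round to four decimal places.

13.0578

For a bivariate normal, E[Y | X=x] = μ_Y + ρ·(σ_Y/σ_X)·(x − μ_X).
E[Y | X=14.72] = 10.75 + (0.40)·(1.99/5.26)·(14.72 − (-0.53)) = 10.75 + (0.15133)·(15.25) = 13.0578.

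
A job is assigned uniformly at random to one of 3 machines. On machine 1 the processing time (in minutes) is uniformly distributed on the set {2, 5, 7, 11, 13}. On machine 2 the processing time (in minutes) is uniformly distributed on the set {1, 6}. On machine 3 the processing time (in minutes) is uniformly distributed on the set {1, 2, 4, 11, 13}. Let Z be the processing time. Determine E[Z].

173/30

E[Z | machine 1] = (2+5+7+11+13)/5 = 38/5.
E[Z | machine 2] = (1+6)/2 = 7/2.
E[Z | machine 3] = (1+2+4+11+13)/5 = 31/5.
E[Z] = (1/3)·(38/5) + (1/3)·(7/2) + (1/3)·(31/5) = 173/30.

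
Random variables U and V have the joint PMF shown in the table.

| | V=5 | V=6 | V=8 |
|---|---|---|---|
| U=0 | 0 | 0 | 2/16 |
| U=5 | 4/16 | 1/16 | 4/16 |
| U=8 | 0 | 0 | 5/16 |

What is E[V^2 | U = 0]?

64

P(U = 0) = 1/8.
Σ V^2·P over the event = 64·(2/16) = 8.
E[V^2 | U = 0] = (8) / (1/8) = 64.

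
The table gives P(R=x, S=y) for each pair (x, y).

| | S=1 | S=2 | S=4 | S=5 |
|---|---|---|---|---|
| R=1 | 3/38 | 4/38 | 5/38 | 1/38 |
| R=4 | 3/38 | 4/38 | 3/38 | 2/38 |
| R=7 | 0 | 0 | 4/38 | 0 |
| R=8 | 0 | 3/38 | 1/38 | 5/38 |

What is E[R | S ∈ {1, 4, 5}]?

P(S ∈ {1, 4, 5}) = 27/38.
Summing R·P(R=x,S=y) over the conditioning event gives 117/38.
E[R | S ∈ {1, 4, 5}] = (117/38) / (27/38) = 13/3.

13/3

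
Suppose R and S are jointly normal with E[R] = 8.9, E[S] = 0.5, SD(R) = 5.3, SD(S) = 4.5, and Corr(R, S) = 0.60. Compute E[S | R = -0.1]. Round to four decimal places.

-4.0849

For a bivariate normal, E[S | R=x] = μ_S + ρ·(σ_S/σ_R)·(x − μ_R).
E[S | R=-0.1] = 0.5 + (0.60)·(4.5/5.3)·(-0.1 − (8.9)) = 0.5 + (0.50943)·(-9) = -4.0849.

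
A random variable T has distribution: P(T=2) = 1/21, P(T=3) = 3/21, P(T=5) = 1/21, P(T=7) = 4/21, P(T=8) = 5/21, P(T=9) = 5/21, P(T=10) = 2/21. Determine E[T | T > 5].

P(T > 5) = 16/21.
Σ over the event: 7·4/21 + 8·5/21 + 9·5/21 + 10·2/21 = 19/3.
E[T | T > 5] = (19/3) / (16/21) = 133/16.

133/16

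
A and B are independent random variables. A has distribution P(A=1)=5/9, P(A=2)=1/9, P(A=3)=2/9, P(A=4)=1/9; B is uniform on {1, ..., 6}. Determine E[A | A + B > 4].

11/5

P(A + B > 4) = 35/54.
Summing A·P(x,y) over outcomes with A + B > 4 gives 77/54.
E[A | A + B > 4] = (77/54) / (35/54) = 11/5.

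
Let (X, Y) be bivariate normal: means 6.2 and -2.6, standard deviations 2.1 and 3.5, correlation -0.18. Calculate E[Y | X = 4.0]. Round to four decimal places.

-1.9400

E[Y | X=x] = μ_Y + ρ(σ_Y/σ_X)(x − μ_X) for jointly normal variables.
E[Y | X=4.0] = -2.6 + (-0.18)·(3.5/2.1)·(4.0 − (6.2)) = -2.6 + (-0.3)·(-2.2) = -1.9400.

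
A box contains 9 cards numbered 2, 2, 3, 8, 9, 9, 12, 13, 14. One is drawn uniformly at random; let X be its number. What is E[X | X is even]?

P(X is even) = 5/9.
Σ over the event: 2·2/9 + 8·1/9 + 12·1/9 + 14·1/9 = 38/9.
E[X | X is even] = (38/9) / (5/9) = 38/5.

38/5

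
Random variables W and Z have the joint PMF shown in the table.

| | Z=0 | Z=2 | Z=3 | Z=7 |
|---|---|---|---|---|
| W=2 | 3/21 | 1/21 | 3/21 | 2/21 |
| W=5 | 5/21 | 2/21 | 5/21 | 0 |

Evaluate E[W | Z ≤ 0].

P(Z ≤ 0) = 8/21.
Summing W·P(W=x,Z=y) over the conditioning event gives 31/21.
E[W | Z ≤ 0] = (31/21) / (8/21) = 31/8.

31/8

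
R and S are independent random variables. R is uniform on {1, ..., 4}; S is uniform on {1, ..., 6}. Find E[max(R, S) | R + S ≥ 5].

9/2

P(R + S ≥ 5) = 3/4.
Summing max(R,S)·P(x,y) over outcomes with R + S ≥ 5 gives 27/8.
E[max(R, S) | R + S ≥ 5] = (27/8) / (3/4) = 9/2.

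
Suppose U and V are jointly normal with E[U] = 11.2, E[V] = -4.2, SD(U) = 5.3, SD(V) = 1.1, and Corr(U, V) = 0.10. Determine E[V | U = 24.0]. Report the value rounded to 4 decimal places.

-3.9343

The regression of V on U has slope ρ·σ_V/σ_U and passes through (μ_U, μ_V).
E[V | U=24.0] = -4.2 + (0.10)·(1.1/5.3)·(24.0 − (11.2)) = -4.2 + (0.020755)·(12.8) = -3.9343.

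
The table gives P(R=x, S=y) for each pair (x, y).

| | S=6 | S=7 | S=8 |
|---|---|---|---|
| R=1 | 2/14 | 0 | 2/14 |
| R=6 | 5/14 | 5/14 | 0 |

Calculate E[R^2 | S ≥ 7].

P(S ≥ 7) = 1/2.
Summing R^2·P(R=x,S=y) over the conditioning event gives 13.
E[R^2 | S ≥ 7] = (13) / (1/2) = 26.

26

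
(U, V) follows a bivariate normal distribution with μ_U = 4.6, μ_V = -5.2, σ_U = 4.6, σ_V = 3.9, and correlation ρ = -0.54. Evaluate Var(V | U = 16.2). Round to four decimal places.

10.7748

The conditional variance in a bivariate normal is σ_V²(1 − ρ²), independent of x.
Var(V | U=16.2) = (3.9)²·(1 − (-0.54)²) = 15.21·0.7084 = 10.7748.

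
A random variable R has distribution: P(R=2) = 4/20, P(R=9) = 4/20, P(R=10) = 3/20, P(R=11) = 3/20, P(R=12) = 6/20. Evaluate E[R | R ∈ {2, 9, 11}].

P(R ∈ {2, 9, 11}) = 11/20.
Σ over the event: 2·1/5 + 9·1/5 + 11·3/20 = 77/20.
E[R | R ∈ {2, 9, 11}] = (77/20) / (11/20) = 7.

7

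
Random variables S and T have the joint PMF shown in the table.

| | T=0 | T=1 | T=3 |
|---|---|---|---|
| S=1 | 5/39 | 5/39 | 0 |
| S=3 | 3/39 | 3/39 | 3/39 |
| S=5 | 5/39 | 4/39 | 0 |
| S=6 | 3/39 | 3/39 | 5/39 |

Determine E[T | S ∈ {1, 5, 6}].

9/10

P(S ∈ {1, 5, 6}) = 10/13.
Σ T·P over the event = 0·(5/39) + 1·(5/39) + 0·(5/39) + 1·(4/39) + 0·(3/39) + 1·(3/39) + 3·(5/39) = 9/13.
E[T | S ∈ {1, 5, 6}] = (9/13) / (10/13) = 9/10.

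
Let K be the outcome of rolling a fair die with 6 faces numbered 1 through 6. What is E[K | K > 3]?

5

Given K > 3, K is equally likely to be any of {4, 5, 6}.
E[K | K > 3] = (4 + 5 + 6) / 3 = 5.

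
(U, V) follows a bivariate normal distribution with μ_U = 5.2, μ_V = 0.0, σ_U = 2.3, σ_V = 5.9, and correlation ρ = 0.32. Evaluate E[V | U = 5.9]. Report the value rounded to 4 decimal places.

0.5746

The regression of V on U has slope ρ·σ_V/σ_U and passes through (μ_U, μ_V).
E[V | U=5.9] = 0.0 + (0.32)·(5.9/2.3)·(5.9 − (5.2)) = 0.0 + (0.82087)·(0.7) = 0.5746.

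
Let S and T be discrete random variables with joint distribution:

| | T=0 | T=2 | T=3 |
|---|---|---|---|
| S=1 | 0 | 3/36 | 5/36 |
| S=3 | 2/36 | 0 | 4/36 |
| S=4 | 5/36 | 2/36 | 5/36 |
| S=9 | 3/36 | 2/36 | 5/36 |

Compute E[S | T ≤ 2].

82/17

P(T ≤ 2) = 17/36.
Σ S·P over the event = 1·(3/36) + 3·(2/36) + 4·(5/36) + 4·(2/36) + 9·(3/36) + 9·(2/36) = 41/18.
E[S | T ≤ 2] = (41/18) / (17/36) = 82/17.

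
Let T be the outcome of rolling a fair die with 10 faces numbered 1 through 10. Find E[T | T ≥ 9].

Given T ≥ 9, T is equally likely to be any of {9, 10}.
E[T | T ≥ 9] = (9 + 10) / 2 = 19/2.

19/2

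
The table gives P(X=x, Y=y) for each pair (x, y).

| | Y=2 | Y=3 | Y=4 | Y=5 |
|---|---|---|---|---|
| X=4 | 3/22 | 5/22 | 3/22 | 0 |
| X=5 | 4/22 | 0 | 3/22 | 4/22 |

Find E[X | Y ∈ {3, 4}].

47/11

P(Y ∈ {3, 4}) = 1/2.
Summing X·P(X=x,Y=y) over the conditioning event gives 47/22.
E[X | Y ∈ {3, 4}] = (47/22) / (1/2) = 47/11.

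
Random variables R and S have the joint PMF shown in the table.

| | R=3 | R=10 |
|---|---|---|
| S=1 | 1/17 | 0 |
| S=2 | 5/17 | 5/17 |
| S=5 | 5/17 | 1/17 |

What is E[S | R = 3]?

P(R = 3) = 11/17.
Summing S·P(R=x,S=y) over the conditioning event gives 36/17.
E[S | R = 3] = (36/17) / (11/17) = 36/11.

36/11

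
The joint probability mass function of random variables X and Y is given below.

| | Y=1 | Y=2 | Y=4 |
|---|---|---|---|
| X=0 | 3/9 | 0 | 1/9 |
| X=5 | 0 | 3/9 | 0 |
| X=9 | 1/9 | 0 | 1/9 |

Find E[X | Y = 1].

9/4

P(Y = 1) = 4/9.
Σ X·P over the event = 0·(3/9) + 9·(1/9) = 1.
E[X | Y = 1] = (1) / (4/9) = 9/4.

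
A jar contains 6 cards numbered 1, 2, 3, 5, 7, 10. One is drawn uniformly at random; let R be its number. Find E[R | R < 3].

3/2

P(R < 3) = 1/3.
Σ over the event: 1·1/6 + 2·1/6 = 1/2.
E[R | R < 3] = (1/2) / (1/3) = 3/2.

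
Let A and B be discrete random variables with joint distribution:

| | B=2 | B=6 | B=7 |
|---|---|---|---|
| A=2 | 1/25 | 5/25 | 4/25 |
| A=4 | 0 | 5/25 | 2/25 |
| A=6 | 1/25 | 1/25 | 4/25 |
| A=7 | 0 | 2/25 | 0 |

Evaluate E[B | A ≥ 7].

6

P(A ≥ 7) = 2/25.
Σ B·P over the event = 6·(2/25) = 12/25.
E[B | A ≥ 7] = (12/25) / (2/25) = 6.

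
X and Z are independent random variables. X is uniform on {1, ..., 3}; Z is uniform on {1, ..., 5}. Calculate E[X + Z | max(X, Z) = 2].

10/3

Outcomes with max(X, Z) = 2: (1,2), (2,1), (2,2), each with probability 1/15.
E[X + Z | max(X, Z) = 2] = (3 + 3 + 4) / 3 = 10/3.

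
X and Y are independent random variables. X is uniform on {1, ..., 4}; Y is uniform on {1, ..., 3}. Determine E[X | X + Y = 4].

2

Outcomes with X + Y = 4: (1,3), (2,2), (3,1), each with probability 1/12.
E[X | X + Y = 4] = (1 + 2 + 3) / 3 = 2.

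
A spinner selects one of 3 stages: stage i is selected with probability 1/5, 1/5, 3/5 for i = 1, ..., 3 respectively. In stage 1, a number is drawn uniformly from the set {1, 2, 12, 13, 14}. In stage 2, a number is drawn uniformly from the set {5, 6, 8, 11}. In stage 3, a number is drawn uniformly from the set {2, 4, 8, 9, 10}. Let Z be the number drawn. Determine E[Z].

357/50

E[Z | stage 1] = (1+2+12+13+14)/5 = 42/5.
E[Z | stage 2] = (5+6+8+11)/4 = 15/2.
E[Z | stage 3] = (2+4+8+9+10)/5 = 33/5.
E[Z] = (1/5)·(42/5) + (1/5)·(15/2) + (3/5)·(33/5) = 357/50.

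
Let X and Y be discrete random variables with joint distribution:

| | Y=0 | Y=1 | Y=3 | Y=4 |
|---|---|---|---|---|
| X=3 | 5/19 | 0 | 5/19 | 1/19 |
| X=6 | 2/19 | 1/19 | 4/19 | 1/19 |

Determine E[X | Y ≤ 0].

27/7

P(Y ≤ 0) = 7/19.
Σ X·P over the event = 3·(5/19) + 6·(2/19) = 27/19.
E[X | Y ≤ 0] = (27/19) / (7/19) = 27/7.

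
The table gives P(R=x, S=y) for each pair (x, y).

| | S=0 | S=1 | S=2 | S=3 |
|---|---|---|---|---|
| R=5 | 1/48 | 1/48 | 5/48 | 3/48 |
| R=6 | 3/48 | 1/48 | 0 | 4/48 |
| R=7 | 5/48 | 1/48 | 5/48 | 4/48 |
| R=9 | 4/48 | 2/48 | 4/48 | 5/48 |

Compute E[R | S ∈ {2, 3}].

104/15

P(S ∈ {2, 3}) = 5/8.
Σ R·P over the event = 5·(5/48) + 5·(3/48) + 6·(4/48) + 7·(5/48) + 7·(4/48) + 9·(4/48) + 9·(5/48) = 13/3.
E[R | S ∈ {2, 3}] = (13/3) / (5/8) = 104/15.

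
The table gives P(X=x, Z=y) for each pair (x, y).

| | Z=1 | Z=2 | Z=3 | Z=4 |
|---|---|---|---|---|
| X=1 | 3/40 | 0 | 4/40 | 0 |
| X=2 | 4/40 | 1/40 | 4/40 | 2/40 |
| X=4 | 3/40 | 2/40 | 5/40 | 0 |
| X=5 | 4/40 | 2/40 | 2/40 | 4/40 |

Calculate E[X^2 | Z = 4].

18

P(Z = 4) = 3/20.
Σ X^2·P over the event = 4·(2/40) + 25·(4/40) = 27/10.
E[X^2 | Z = 4] = (27/10) / (3/20) = 18.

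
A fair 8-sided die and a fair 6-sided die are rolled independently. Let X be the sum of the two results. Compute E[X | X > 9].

P(X > 9) = 5/16.
Σ over the event: 10·5/48 + 11·1/12 + 12·1/16 + 13·1/24 + 14·1/48 = 85/24.
E[X | X > 9] = (85/24) / (5/16) = 34/3.

34/3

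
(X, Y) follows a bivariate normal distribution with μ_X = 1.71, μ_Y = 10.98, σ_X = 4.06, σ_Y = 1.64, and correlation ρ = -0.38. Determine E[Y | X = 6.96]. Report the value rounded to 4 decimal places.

E[Y | X=x] = μ_Y + ρ(σ_Y/σ_X)(x − μ_X) for jointly normal variables.
E[Y | X=6.96] = 10.98 + (-0.38)·(1.64/4.06)·(6.96 − (1.71)) = 10.98 + (-0.1535)·(5.25) = 10.1741.

10.1741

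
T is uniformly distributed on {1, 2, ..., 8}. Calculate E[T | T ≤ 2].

Given T ≤ 2, T is equally likely to be any of {1, 2}.
E[T | T ≤ 2] = (1 + 2) / 2 = 3/2.

3/2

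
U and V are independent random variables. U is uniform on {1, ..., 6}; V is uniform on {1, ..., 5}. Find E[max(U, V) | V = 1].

7/2

P(V = 1) = 1/5.
Summing max(U,V)·P(x,y) over outcomes with V = 1 gives 7/10.
E[max(U, V) | V = 1] = (7/10) / (1/5) = 7/2.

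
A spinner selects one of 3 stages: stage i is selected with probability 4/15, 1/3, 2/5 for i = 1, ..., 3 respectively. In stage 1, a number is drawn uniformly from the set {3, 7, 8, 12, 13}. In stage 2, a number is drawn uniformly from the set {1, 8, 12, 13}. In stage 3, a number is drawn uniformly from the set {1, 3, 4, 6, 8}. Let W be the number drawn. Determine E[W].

E[W | stage 1] = (3+7+8+12+13)/5 = 43/5.
E[W | stage 2] = (1+8+12+13)/4 = 17/2.
E[W | stage 3] = (1+3+4+6+8)/5 = 22/5.
By the law of total expectation,
E[W] = (4/15)·(43/5) + (1/3)·(17/2) + (2/5)·(22/5) = 1033/150.

1033/150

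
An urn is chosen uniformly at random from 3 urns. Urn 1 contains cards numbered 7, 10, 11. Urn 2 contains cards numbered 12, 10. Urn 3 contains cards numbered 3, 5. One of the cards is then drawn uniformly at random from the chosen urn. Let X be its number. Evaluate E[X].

73/9

E[X | urn 1] = (7+10+11)/3 = 28/3.
E[X | urn 2] = (12+10)/2 = 11.
E[X | urn 3] = (3+5)/2 = 4.
E[X] = (1/3)·(28/3) + (1/3)·(11) + (1/3)·(4) = 73/9.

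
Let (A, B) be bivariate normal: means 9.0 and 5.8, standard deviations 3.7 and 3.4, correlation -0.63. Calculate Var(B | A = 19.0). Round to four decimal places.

For a bivariate normal, Var(B | A=x) = σ_B²(1 − ρ²).
Var(B | A=19.0) = (3.4)²·(1 − (-0.63)²) = 11.56·0.6031 = 6.9718.

6.9718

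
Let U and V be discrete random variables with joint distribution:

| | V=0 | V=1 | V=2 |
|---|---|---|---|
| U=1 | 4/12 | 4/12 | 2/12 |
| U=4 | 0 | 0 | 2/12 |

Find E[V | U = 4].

2

P(U = 4) = 1/6.
Σ V·P over the event = 2·(2/12) = 1/3.
E[V | U = 4] = (1/3) / (1/6) = 2.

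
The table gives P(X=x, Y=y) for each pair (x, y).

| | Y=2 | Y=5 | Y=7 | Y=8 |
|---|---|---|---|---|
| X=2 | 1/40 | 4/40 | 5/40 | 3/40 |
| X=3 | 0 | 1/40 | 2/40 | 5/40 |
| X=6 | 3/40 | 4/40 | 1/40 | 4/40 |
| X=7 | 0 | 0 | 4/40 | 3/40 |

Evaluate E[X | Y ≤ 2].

5

P(Y ≤ 2) = 1/10.
Σ X·P over the event = 2·(1/40) + 6·(3/40) = 1/2.
E[X | Y ≤ 2] = (1/2) / (1/10) = 5.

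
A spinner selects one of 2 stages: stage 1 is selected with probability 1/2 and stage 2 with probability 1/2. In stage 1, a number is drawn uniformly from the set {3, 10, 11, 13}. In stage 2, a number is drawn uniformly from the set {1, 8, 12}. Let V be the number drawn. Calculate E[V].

E[V | stage 1] = (3+10+11+13)/4 = 37/4.
E[V | stage 2] = (1+8+12)/3 = 7.
E[V] = (1/2)·(37/4) + (1/2)·(7) = 65/8.

65/8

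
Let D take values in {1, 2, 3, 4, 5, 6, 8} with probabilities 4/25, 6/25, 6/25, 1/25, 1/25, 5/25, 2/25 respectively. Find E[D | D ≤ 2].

8/5

P(D ≤ 2) = 2/5.
Σ over the event: 1·4/25 + 2·6/25 = 16/25.
E[D | D ≤ 2] = (16/25) / (2/5) = 8/5.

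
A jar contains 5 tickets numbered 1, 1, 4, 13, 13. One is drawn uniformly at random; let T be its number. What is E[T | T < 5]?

2

P(T < 5) = 3/5.
Σ over the event: 1·2/5 + 4·1/5 = 6/5.
E[T | T < 5] = (6/5) / (3/5) = 2.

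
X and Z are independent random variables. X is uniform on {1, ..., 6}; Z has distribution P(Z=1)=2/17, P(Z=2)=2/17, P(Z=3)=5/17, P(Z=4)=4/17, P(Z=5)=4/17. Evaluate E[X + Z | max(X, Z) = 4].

161/25

P(max(X, Z) = 4) = 25/102.
Summing (X+Z)·P(x,y) over outcomes with max(X, Z) = 4 gives 161/102.
E[X + Z | max(X, Z) = 4] = (161/102) / (25/102) = 161/25.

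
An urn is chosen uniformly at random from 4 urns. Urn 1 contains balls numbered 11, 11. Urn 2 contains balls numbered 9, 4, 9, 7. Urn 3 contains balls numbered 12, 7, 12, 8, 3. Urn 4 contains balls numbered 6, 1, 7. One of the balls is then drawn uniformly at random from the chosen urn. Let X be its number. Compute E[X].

E[X | urn 1] = (11+11)/2 = 11.
E[X | urn 2] = (9+4+9+7)/4 = 29/4.
E[X | urn 3] = (12+7+12+8+3)/5 = 42/5.
E[X | urn 4] = (6+1+7)/3 = 14/3.
E[X] = (1/4)·(11) + (1/4)·(29/4) + (1/4)·(42/5) + (1/4)·(14/3) = 1879/240.

1879/240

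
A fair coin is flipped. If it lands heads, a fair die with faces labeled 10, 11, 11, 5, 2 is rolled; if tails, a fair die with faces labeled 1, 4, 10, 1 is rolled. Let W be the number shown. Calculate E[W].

E[W | heads] = (10+11+11+5+2)/5 = 39/5.
E[W | tails] = (1+4+10+1)/4 = 4.
E[W] = (1/2)·(39/5) + (1/2)·(4) = 59/10.

59/10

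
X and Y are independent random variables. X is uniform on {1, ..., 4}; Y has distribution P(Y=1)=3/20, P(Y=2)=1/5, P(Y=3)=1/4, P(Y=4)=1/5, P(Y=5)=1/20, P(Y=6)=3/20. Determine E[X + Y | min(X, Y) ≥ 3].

199/26

P(min(X, Y) ≥ 3) = 13/40.
Summing (X+Y)·P(x,y) over outcomes with min(X, Y) ≥ 3 gives 199/80.
E[X + Y | min(X, Y) ≥ 3] = (199/80) / (13/40) = 199/26.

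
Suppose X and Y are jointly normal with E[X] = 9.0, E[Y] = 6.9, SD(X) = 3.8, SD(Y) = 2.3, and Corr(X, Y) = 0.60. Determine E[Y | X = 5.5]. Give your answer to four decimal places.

E[Y | X=x] = μ_Y + ρ(σ_Y/σ_X)(x − μ_X) for jointly normal variables.
E[Y | X=5.5] = 6.9 + (0.60)·(2.3/3.8)·(5.5 − (9.0)) = 6.9 + (0.36316)·(-3.5) = 5.6289.

5.6289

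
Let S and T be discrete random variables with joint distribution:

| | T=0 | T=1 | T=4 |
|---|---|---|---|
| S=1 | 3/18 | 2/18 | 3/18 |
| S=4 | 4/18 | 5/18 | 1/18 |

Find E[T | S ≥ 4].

9/10

P(S ≥ 4) = 5/9.
Σ T·P over the event = 0·(4/18) + 1·(5/18) + 4·(1/18) = 1/2.
E[T | S ≥ 4] = (1/2) / (5/9) = 9/10.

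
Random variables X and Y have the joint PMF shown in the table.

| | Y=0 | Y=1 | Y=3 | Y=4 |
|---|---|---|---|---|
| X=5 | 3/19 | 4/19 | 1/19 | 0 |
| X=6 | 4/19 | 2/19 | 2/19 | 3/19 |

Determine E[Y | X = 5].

P(X = 5) = 8/19.
Σ Y·P over the event = 0·(3/19) + 1·(4/19) + 3·(1/19) = 7/19.
E[Y | X = 5] = (7/19) / (8/19) = 7/8.

7/8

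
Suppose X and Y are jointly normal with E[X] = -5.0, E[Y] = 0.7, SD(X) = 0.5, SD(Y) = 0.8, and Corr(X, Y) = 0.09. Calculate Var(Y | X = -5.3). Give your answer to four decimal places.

The conditional variance in a bivariate normal is σ_Y²(1 − ρ²), independent of x.
Var(Y | X=-5.3) = (0.8)²·(1 − (0.09)²) = 0.64·0.9919 = 0.6348.

0.6348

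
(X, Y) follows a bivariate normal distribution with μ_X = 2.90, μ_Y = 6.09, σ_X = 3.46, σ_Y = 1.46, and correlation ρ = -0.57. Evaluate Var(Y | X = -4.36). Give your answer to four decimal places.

The conditional variance in a bivariate normal is σ_Y²(1 − ρ²), independent of x.
Var(Y | X=-4.36) = (1.46)²·(1 − (-0.57)²) = 2.1316·0.6751 = 1.4390.

1.4390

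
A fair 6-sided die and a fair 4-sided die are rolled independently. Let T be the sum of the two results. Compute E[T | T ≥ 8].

P(T ≥ 8) = 1/4.
Σ over the event: 8·1/8 + 9·1/12 + 10·1/24 = 13/6.
E[T | T ≥ 8] = (13/6) / (1/4) = 26/3.

26/3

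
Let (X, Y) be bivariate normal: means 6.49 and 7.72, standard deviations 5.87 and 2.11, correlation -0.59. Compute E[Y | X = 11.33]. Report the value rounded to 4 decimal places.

The regression of Y on X has slope ρ·σ_Y/σ_X and passes through (μ_X, μ_Y).
E[Y | X=11.33] = 7.72 + (-0.59)·(2.11/5.87)·(11.33 − (6.49)) = 7.72 + (-0.21208)·(4.84) = 6.6935.

6.6935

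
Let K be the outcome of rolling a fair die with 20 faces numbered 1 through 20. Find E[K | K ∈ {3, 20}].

23/2

P(K ∈ {3, 20}) = 1/10.
Σ over the event: 3·1/20 + 20·1/20 = 23/20.
E[K | K ∈ {3, 20}] = (23/20) / (1/10) = 23/2.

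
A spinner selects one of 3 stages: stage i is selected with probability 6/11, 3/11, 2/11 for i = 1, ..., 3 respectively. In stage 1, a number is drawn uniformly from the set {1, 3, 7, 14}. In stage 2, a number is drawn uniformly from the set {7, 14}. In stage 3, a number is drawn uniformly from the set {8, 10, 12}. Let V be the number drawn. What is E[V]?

89/11

E[V | stage 1] = (1+3+7+14)/4 = 25/4.
E[V | stage 2] = (7+14)/2 = 21/2.
E[V | stage 3] = (8+10+12)/3 = 10.
E[V] = (6/11)·(25/4) + (3/11)·(21/2) + (2/11)·(10) = 89/11.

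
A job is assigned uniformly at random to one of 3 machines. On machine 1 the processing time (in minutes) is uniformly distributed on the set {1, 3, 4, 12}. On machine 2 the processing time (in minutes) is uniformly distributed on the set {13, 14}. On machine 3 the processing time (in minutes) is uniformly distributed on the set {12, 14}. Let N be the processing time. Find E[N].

21/2

E[N | machine 1] = (1+3+4+12)/4 = 5.
E[N | machine 2] = (13+14)/2 = 27/2.
E[N | machine 3] = (12+14)/2 = 13.
By the law of total expectation,
E[N] = (1/3)·(5) + (1/3)·(27/2) + (1/3)·(13) = 21/2.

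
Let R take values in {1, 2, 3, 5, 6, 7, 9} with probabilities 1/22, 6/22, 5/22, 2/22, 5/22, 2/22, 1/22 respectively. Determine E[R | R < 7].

P(R < 7) = 19/22.
Σ over the event: 1·1/22 + 2·3/11 + 3·5/22 + 5·1/11 + 6·5/22 = 34/11.
E[R | R < 7] = (34/11) / (19/22) = 68/19.

68/19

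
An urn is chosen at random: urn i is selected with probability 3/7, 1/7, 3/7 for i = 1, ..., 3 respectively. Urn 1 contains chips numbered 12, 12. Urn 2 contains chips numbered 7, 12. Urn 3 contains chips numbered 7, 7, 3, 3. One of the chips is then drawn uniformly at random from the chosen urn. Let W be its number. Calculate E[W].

121/14

E[W | urn 1] = (12+12)/2 = 12.
E[W | urn 2] = (7+12)/2 = 19/2.
E[W | urn 3] = (7+7+3+3)/4 = 5.
By the law of total expectation,
E[W] = (3/7)·(12) + (1/7)·(19/2) + (3/7)·(5) = 121/14.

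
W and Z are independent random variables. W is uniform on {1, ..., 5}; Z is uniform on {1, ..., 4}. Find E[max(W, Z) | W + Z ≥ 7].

Outcomes with W + Z ≥ 7: (3,4), (4,3), (4,4), (5,2), (5,3), (5,4), each with probability 1/20.
E[max(W, Z) | W + Z ≥ 7] = (4 + 4 + 4 + 5 + 5 + 5) / 6 = 9/2.

9/2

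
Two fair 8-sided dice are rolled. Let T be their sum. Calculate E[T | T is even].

9

P(T is even) = 1/2.
Σ over the event: 2·1/64 + 4·3/64 + 6·5/64 + 8·7/64 + 10·7/64 + 12·5/64 + 14·3/64 + 16·1/64 = 9/2.
E[T | T is even] = (9/2) / (1/2) = 9.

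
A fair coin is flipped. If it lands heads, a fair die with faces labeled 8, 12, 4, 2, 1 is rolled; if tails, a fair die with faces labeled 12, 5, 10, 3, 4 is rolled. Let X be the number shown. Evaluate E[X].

E[X | heads] = (8+12+4+2+1)/5 = 27/5.
E[X | tails] = (12+5+10+3+4)/5 = 34/5.
E[X] = (1/2)·(27/5) + (1/2)·(34/5) = 61/10.

61/10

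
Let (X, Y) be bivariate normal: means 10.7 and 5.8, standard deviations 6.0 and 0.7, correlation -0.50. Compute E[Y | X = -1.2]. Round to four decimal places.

For a bivariate normal, E[Y | X=x] = μ_Y + ρ·(σ_Y/σ_X)·(x − μ_X).
E[Y | X=-1.2] = 5.8 + (-0.50)·(0.7/6.0)·(-1.2 − (10.7)) = 5.8 + (-0.058333)·(-11.9) = 6.4942.

6.4942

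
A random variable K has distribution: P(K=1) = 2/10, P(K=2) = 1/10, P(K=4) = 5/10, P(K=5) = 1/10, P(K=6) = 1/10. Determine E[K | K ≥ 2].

P(K ≥ 2) = 4/5.
Σ over the event: 2·1/10 + 4·1/2 + 5·1/10 + 6·1/10 = 33/10.
E[K | K ≥ 2] = (33/10) / (4/5) = 33/8.

33/8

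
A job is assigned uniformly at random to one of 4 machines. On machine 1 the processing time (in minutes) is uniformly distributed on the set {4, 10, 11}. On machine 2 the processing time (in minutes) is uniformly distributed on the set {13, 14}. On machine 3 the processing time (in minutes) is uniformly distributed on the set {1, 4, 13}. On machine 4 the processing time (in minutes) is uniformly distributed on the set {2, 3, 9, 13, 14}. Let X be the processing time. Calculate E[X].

E[X | machine 1] = (4+10+11)/3 = 25/3.
E[X | machine 2] = (13+14)/2 = 27/2.
E[X | machine 3] = (1+4+13)/3 = 6.
E[X | machine 4] = (2+3+9+13+14)/5 = 41/5.
E[X] = (1/4)·(25/3) + (1/4)·(27/2) + (1/4)·(6) + (1/4)·(41/5) = 1081/120.

1081/120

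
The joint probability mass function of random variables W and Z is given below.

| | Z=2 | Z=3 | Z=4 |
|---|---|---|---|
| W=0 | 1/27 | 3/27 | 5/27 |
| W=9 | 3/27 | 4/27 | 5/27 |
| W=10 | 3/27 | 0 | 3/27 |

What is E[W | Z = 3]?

36/7

P(Z = 3) = 7/27.
Σ W·P over the event = 0·(3/27) + 9·(4/27) = 4/3.
E[W | Z = 3] = (4/3) / (7/27) = 36/7.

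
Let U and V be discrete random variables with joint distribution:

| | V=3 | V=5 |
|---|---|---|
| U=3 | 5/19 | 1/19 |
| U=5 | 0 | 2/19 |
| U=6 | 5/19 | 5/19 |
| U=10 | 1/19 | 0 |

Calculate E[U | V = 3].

P(V = 3) = 11/19.
Σ U·P over the event = 3·(5/19) + 6·(5/19) + 10·(1/19) = 55/19.
E[U | V = 3] = (55/19) / (11/19) = 5.

5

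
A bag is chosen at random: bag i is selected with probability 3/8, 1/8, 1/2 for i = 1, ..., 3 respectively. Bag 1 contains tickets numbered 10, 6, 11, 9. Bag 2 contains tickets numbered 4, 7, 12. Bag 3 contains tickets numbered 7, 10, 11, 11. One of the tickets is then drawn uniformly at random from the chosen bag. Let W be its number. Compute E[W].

221/24

E[W | bag 1] = (10+6+11+9)/4 = 9.
E[W | bag 2] = (4+7+12)/3 = 23/3.
E[W | bag 3] = (7+10+11+11)/4 = 39/4.
By the law of total expectation,
E[W] = (3/8)·(9) + (1/8)·(23/3) + (1/2)·(39/4) = 221/24.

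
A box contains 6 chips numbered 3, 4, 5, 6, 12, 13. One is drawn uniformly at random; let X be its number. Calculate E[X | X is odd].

P(X is odd) = 1/2.
Σ over the event: 3·1/6 + 5·1/6 + 13·1/6 = 7/2.
E[X | X is odd] = (7/2) / (1/2) = 7.

7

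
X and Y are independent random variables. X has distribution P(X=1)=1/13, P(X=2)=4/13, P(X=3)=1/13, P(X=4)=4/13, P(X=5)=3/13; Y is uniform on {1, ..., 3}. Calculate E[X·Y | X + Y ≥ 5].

P(X + Y ≥ 5) = 9/13.
Summing XY·P(x,y) over outcomes with X + Y ≥ 5 gives 75/13.
E[X·Y | X + Y ≥ 5] = (75/13) / (9/13) = 25/3.

25/3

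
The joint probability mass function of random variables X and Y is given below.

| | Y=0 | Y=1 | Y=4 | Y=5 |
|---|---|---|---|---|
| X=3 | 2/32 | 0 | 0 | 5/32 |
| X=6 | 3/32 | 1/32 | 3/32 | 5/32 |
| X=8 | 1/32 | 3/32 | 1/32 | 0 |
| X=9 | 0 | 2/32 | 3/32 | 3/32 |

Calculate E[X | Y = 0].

P(Y = 0) = 3/16.
Σ X·P over the event = 3·(2/32) + 6·(3/32) + 8·(1/32) = 1.
E[X | Y = 0] = (1) / (3/16) = 16/3.

16/3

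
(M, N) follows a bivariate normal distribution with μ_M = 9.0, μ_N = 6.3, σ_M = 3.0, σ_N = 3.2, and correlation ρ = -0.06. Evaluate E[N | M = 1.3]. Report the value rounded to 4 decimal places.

E[N | M=x] = μ_N + ρ(σ_N/σ_M)(x − μ_M) for jointly normal variables.
E[N | M=1.3] = 6.3 + (-0.06)·(3.2/3.0)·(1.3 − (9.0)) = 6.3 + (-0.064)·(-7.7) = 6.7928.

6.7928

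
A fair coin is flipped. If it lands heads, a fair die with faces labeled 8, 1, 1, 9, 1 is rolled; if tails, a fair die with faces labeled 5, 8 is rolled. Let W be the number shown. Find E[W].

E[W | heads] = (8+1+1+9+1)/5 = 4.
E[W | tails] = (5+8)/2 = 13/2.
By the law of total expectation,
E[W] = (1/2)·(4) + (1/2)·(13/2) = 21/4.

21/4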